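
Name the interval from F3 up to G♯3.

Counting letters F–G gives a second.
F→G# = 3 semitones, 1 wider than the major second (2), so augmented.

augmented second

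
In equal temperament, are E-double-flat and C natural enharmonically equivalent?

No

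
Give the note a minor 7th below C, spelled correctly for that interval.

C down a major seventh is Db, so the target letter is D.
From C, a minor seventh is 10 semitones down: D.

D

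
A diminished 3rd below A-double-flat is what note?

F

A down a major third is F, so the target letter is F.
From Abb, a diminished third is 2 semitones down: F.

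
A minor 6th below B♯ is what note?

D##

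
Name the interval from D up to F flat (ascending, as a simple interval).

diminished third

Counting letters D–E–F gives a third.
D→Fb = 2 semitones, 2 narrower than the major third (4), so diminished.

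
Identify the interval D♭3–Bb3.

major sixth

Counting letters D–E–F–G–A–B gives a sixth.
Db→Bb = 9 semitones, exactly the major sixth.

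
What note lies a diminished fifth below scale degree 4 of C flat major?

Bb

Scale degree 4 of Cb major is Fb.
A diminished fifth (6 semitones) below Fb lands on the letter B, giving Bb.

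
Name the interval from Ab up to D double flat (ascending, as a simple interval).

The letter names run A→D, a span of 3 letter steps, so the interval is some kind of fourth.
Ab to Dbb is 4 semitones. A perfect fourth is 5, so 4 makes it diminished.

diminished fourth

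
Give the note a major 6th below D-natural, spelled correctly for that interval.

F

A sixth below D lands on the letter F.
A major sixth spans 9 semitones, so D moves to pitch class 5. On the letter F that is F.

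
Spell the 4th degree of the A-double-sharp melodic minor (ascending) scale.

D##

Degree 4 takes the letter 3 steps above A, which is D.
In melodic minor (ascending), degree 4 sits 5 semitones above the tonic. A## + 5 semitones is pitch class 4, spelled on D as D##.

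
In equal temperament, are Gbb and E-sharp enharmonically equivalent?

Yes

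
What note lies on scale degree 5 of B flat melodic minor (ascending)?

The Bb melodic minor (ascending) scale runs Bb C Db Eb F G A.
Degree 5 is F.

F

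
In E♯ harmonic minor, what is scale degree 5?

B#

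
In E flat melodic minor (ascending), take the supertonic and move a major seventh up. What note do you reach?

E

The supertonic of Eb melodic minor (ascending) is F.
A major seventh (11 semitones) above F lands on the letter E, giving E.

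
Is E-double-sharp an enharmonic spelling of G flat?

Yes

E## = pitch class 6 and Gb = pitch class 6 — the same pitch class, so they are enharmonic equivalents.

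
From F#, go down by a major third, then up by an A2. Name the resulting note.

E#

A major third down from F# is D (letter D, 4 semitones down).
An augmented second up from D is E# (letter E, 3 semitones up).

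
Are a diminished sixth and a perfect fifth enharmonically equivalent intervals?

A diminished sixth spans 7 semitones; a perfect fifth spans 7.
They are enharmonically equivalent.

Yes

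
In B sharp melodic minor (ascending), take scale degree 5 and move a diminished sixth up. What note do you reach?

D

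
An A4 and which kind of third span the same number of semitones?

An augmented fourth spans 6 semitones.
A third spanning 6 semitones is doubly augmented (the major third is 4).

doubly augmented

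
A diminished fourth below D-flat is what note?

A

A fourth below D lands on the letter A.
A diminished fourth spans 4 semitones, so Db moves to pitch class 9. On the letter A that is A.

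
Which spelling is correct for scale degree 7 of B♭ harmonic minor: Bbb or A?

A

Each scale degree takes a distinct letter name. Degree 7 of a scale on B must use the letter A.
A and Bbb are enharmonically the same pitch, but only A uses the letter A, so it is the correct spelling here.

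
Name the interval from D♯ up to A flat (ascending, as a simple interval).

doubly diminished fifth

Counting letters D–E–F–G–A gives a fifth.
D#→Ab = 5 semitones, 2 narrower than the perfect fifth (7), so doubly diminished.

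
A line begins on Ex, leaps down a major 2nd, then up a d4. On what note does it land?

A major second down from E## is D## (letter D, 2 semitones down).
A diminished fourth up from D## is G# (letter G, 4 semitones up).

G#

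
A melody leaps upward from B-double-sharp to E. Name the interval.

doubly diminished fourth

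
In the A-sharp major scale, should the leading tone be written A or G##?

G##

Each scale degree takes a distinct letter name. Degree 7 of a scale on A must use the letter G.
G## and A are enharmonically the same pitch, but only G## uses the letter G, so it is the correct spelling here.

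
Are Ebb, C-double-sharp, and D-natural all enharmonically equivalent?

Ebb is pitch class 2; C## is pitch class 2; D is pitch class 2.
All spellings map to pitch class 2, so they are enharmonically equivalent.

Yes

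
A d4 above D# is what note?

G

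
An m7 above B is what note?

A

A seventh above B lands on the letter A.
A minor seventh spans 10 semitones, so B moves to pitch class 9. On the letter A that is A.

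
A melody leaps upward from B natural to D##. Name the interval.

Counting letters B–C–D gives a third.
B→D## = 5 semitones, 1 wider than the major third (4), so augmented.

augmented third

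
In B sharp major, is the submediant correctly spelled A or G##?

G##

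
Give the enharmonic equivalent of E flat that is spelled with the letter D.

D#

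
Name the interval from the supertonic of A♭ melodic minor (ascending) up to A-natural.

The supertonic of Ab melodic minor (ascending) is Bb.
Bb up to A: letters B→A make it a seventh; 11 semitones makes it major.

major seventh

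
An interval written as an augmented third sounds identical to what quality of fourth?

perfect

An augmented third spans 5 semitones.
A fourth spanning 5 semitones is perfect (the perfect fourth is 5).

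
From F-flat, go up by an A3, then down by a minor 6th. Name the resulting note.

C#

An augmented third up from Fb is A (letter A, 5 semitones up).
A minor sixth down from A is C# (letter C, 8 semitones down).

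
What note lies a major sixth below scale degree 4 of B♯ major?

G#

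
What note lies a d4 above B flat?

A fourth above B lands on the letter E.
A diminished fourth spans 4 semitones, so Bb moves to pitch class 2. On the letter E that is Ebb.

Ebb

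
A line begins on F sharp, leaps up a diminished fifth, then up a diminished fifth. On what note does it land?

Gb

A diminished fifth up from F# is C (letter C, 6 semitones up).
A diminished fifth up from C is Gb (letter G, 6 semitones up).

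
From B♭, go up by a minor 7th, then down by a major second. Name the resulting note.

A minor seventh up from Bb is Ab (letter A, 10 semitones up).
A major second down from Ab is Gb (letter G, 2 semitones down).

Gb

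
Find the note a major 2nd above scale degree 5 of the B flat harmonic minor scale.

Scale degree 5 of Bb harmonic minor is F.
A major second (2 semitones) above F lands on the letter G, giving G.

G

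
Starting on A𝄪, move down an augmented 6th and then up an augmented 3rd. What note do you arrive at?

An augmented sixth down from A## is C# (letter C, 10 semitones down).
An augmented third up from C# is E## (letter E, 5 semitones up).

E##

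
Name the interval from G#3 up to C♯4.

perfect fourth

Counting letters G–A–B–C gives a fourth.
G#→C# = 5 semitones, exactly the perfect fourth.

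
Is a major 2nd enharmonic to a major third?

A major second spans 2 semitones; a major third spans 4.
The spans differ, so they are not enharmonic equivalents.

No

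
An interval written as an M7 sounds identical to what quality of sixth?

doubly augmented

A major seventh spans 11 semitones.
A sixth spanning 11 semitones is doubly augmented (the major sixth is 9).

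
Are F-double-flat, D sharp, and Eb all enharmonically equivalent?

Fbb is pitch class 3; D# is pitch class 3; Eb is pitch class 3.
All spellings map to pitch class 3, so they are enharmonically equivalent.

Yes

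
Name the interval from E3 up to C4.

minor sixth

The letter names run E→C, a span of 5 letter steps, so the interval is some kind of sixth.
E to C is 8 semitones. A major sixth is 9, so 8 makes it minor.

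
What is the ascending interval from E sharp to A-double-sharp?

augmented fourth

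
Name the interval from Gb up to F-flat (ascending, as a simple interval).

minor seventh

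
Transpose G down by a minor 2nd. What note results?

F#

A second below G lands on the letter F.
A minor second spans 1 semitone, so G moves to pitch class 6. On the letter F that is F#.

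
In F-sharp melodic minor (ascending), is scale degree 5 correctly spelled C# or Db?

Each scale degree takes a distinct letter name. Degree 5 of a scale on F must use the letter C.
C# and Db are enharmonically the same pitch, but only C# uses the letter C, so it is the correct spelling here.

C#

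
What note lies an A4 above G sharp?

A fourth above G lands on the letter C.
An augmented fourth spans 6 semitones, so G# moves to pitch class 2. On the letter C that is C##.

C##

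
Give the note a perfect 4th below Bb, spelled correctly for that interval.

A fourth below B lands on the letter F.
A perfect fourth spans 5 semitones, so Bb moves to pitch class 5. On the letter F that is F.

F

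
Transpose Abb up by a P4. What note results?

Dbb

A fourth above A lands on the letter D.
A perfect fourth spans 5 semitones, so Abb moves to pitch class 0. On the letter D that is Dbb.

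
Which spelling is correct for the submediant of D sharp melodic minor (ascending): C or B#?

Each scale degree takes a distinct letter name. Degree 6 of a scale on D must use the letter B.
B# and C are enharmonically the same pitch, but only B# uses the letter B, so it is the correct spelling here.

B#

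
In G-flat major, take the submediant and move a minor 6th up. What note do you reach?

Cb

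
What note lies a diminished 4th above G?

A fourth above G lands on the letter C.
A diminished fourth spans 4 semitones, so G moves to pitch class 11. On the letter C that is Cb.

Cb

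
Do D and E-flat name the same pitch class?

No

D is pitch class 2; Eb is pitch class 3.
The pitch classes differ (2 vs. 3), so they are not enharmonic equivalents.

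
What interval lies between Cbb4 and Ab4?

Counting letters C–D–E–F–G–A gives a sixth.
Cbb→Ab = 10 semitones, 1 wider than the major sixth (9), so augmented.

augmented sixth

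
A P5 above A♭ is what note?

Eb

A up a perfect fifth is E, so the target letter is E.
From Ab, a perfect fifth is 7 semitones up: Eb.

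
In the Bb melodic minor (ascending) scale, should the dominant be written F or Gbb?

Each scale degree takes a distinct letter name. Degree 5 of a scale on B must use the letter F.
F and Gbb are enharmonically the same pitch, but only F uses the letter F, so it is the correct spelling here.

F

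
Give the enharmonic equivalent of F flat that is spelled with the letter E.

E

Plain E sits at the same pitch as Fb, so on the letter E the same pitch needs a natural: E.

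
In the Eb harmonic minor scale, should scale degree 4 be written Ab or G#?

Ab

Each scale degree takes a distinct letter name. Degree 4 of a scale on E must use the letter A.
Ab and G# are enharmonically the same pitch, but only Ab uses the letter A, so it is the correct spelling here.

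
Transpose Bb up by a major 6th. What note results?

G

A sixth above B lands on the letter G.
A major sixth spans 9 semitones, so Bb moves to pitch class 7. On the letter G that is G.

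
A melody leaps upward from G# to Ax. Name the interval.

augmented second

The letter names run G→A, a span of 1 letter step, so the interval is some kind of second.
G# to A## is 3 semitones. A major second is 2, so 3 makes it augmented.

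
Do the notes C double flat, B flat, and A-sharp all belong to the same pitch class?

Cbb is pitch class 10; Bb is pitch class 10; A# is pitch class 10.
All spellings map to pitch class 10, so they are enharmonically equivalent.

Yes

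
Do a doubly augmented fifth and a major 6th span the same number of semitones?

A doubly augmented fifth spans 9 semitones; a major sixth spans 9.
They are enharmonically equivalent.

Yes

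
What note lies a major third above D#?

F##

D up a major third is F#, so the target letter is F.
From D#, a major third is 4 semitones up: F##.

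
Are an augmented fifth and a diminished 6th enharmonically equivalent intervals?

An augmented fifth spans 8 semitones; a diminished sixth spans 7.
The spans differ, so they are not enharmonic equivalents.

No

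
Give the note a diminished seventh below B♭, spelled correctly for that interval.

C#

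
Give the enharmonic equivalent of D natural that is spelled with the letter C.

C##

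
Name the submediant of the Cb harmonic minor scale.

The Cb harmonic minor scale runs Cb Db Ebb Fb Gb Abb Bb.
Degree 6 is Abb.

Abb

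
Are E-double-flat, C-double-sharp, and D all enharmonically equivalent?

Yes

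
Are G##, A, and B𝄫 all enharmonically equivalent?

G## = pitch class 9 and A = pitch class 9 and Bbb = pitch class 9 — the same pitch class, so they are enharmonic equivalents.

Yes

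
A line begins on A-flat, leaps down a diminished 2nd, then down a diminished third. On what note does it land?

E##

A diminished second down from Ab is G# (letter G, 0 semitones down).
A diminished third down from G# is E## (letter E, 2 semitones down).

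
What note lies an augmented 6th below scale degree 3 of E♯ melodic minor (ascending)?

Scale degree 3 of E# melodic minor (ascending) is G#.
An augmented sixth (10 semitones) below G# lands on the letter B, giving Bb.

Bb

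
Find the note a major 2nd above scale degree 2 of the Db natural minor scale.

Scale degree 2 of Db natural minor is Eb.
A major second (2 semitones) above Eb lands on the letter F, giving F.

F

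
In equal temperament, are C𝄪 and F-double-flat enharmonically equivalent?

No

Two spellings are enharmonically equivalent only if they share a pitch class.
Here C## → 2, Fbb → 3; 2 ≠ 3, so they are not.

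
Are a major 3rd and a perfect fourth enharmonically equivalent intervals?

A major third spans 4 semitones; a perfect fourth spans 5.
The spans differ, so they are not enharmonic equivalents.

No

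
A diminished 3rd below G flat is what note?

G down a major third is Eb, so the target letter is E.
From Gb, a diminished third is 2 semitones down: E.

E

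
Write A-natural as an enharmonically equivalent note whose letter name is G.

A is pitch class 9. The letter G alone is pitch class 7.
To reach pitch class 9 from G requires an offset of +2 semitones, i.e. double sharp: G##.

G##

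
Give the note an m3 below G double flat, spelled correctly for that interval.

Ebb

A third below G lands on the letter E.
A minor third spans 3 semitones, so Gbb moves to pitch class 2. On the letter E that is Ebb.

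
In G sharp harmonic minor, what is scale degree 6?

E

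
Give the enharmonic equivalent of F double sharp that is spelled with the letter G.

Plain G sits at the same pitch as F##, so on the letter G the same pitch needs a natural: G.

G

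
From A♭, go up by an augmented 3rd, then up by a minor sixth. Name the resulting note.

A

An augmented third up from Ab is C# (letter C, 5 semitones up).
A minor sixth up from C# is A (letter A, 8 semitones up).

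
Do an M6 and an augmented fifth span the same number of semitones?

A major sixth spans 9 semitones; an augmented fifth spans 8.
The spans differ, so they are not enharmonic equivalents.

No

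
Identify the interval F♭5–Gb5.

Counting letters F–G gives a second.
Fb→Gb = 2 semitones, exactly the major second.

major second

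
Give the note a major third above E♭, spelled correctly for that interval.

G

E up a major third is G#, so the target letter is G.
From Eb, a major third is 4 semitones up: G.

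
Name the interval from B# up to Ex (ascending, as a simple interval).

The letter names run B→E, a span of 3 letter steps, so the interval is some kind of fourth.
B# to E## is 6 semitones. A perfect fourth is 5, so 6 makes it augmented.

augmented fourth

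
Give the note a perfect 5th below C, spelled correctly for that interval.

A fifth below C lands on the letter F.
A perfect fifth spans 7 semitones, so C moves to pitch class 5. On the letter F that is F.

F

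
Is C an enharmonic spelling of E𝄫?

No

Two spellings are enharmonically equivalent only if they share a pitch class.
Here C → 0, Ebb → 2; 0 ≠ 2, so they are not.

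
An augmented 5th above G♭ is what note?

D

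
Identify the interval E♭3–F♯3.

augmented second

The letter names run E→F, a span of 1 letter step, so the interval is some kind of second.
Eb to F# is 3 semitones. A major second is 2, so 3 makes it augmented.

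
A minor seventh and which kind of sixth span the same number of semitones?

A minor seventh spans 10 semitones.
A sixth spanning 10 semitones is augmented (the major sixth is 9).

augmented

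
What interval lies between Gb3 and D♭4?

perfect fifth

Counting letters G–A–B–C–D gives a fifth.
Gb→Db = 7 semitones, exactly the perfect fifth.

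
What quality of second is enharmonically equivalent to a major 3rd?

A major third spans 4 semitones.
A second spanning 4 semitones is doubly augmented (the major second is 2).

doubly augmented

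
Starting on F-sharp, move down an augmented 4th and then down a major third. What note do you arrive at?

An augmented fourth down from F# is C (letter C, 6 semitones down).
A major third down from C is Ab (letter A, 4 semitones down).

Ab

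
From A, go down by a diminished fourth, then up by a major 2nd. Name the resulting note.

F##

A diminished fourth down from A is E# (letter E, 4 semitones down).
A major second up from E# is F## (letter F, 2 semitones up).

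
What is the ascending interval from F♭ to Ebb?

Counting letters F–G–A–B–C–D–E gives a seventh.
Fb→Ebb = 10 semitones, 1 narrower than the major seventh (11), so minor.

minor seventh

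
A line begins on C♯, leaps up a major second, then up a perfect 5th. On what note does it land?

A#

A major second up from C# is D# (letter D, 2 semitones up).
A perfect fifth up from D# is A# (letter A, 7 semitones up).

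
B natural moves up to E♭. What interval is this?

Counting letters B–C–D–E gives a fourth.
B→Eb = 4 semitones, 1 narrower than the perfect fourth (5), so diminished.

diminished fourth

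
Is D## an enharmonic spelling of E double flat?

D## is pitch class 4; Ebb is pitch class 2.
The pitch classes differ (4 vs. 2), so they are not enharmonic equivalents.

No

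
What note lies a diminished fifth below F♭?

A fifth below F lands on the letter B.
A diminished fifth spans 6 semitones, so Fb moves to pitch class 10. On the letter B that is Bb.

Bb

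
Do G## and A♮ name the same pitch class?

Yes

G## is pitch class 9; A is pitch class 9.
All spellings map to pitch class 9, so they are enharmonically equivalent.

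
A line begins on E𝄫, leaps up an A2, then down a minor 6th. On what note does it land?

An augmented second up from Ebb is F (letter F, 3 semitones up).
A minor sixth down from F is A (letter A, 8 semitones down).

A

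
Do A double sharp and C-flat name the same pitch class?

Yes

A## is pitch class 11; Cb is pitch class 11.
All spellings map to pitch class 11, so they are enharmonically equivalent.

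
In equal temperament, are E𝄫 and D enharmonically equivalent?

Ebb is pitch class 2; D is pitch class 2.
All spellings map to pitch class 2, so they are enharmonically equivalent.

Yes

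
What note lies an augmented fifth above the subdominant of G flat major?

The subdominant of Gb major is Cb.
An augmented fifth (8 semitones) above Cb lands on the letter G, giving G.

G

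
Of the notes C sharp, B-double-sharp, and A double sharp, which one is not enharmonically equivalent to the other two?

In 12-tone equal temperament, enharmonic equivalents share a pitch class. C# is pitch class 1; B## is pitch class 1; A## is pitch class 11.
C# and B## share pitch class 1, while A## is pitch class 11.

A##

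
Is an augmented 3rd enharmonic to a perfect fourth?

Yes

An augmented third spans 5 semitones; a perfect fourth spans 5.
They are enharmonically equivalent.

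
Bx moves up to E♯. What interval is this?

Counting letters B–C–D–E gives a fourth.
B##→E# = 4 semitones, 1 narrower than the perfect fourth (5), so diminished.

diminished fourth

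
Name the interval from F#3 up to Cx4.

augmented fifth

Counting letters F–G–A–B–C gives a fifth.
F#→C## = 8 semitones, 1 wider than the perfect fifth (7), so augmented.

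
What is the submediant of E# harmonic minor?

The E# harmonic minor scale runs E# F## G# A# B# C# D##.
Degree 6 is C#.

C#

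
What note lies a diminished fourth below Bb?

F#

B down a perfect fourth is F#, so the target letter is F.
From Bb, a diminished fourth is 4 semitones down: F#.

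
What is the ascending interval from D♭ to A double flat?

Counting letters D–E–F–G–A gives a fifth.
Db→Abb = 6 semitones, 1 narrower than the perfect fifth (7), so diminished.

diminished fifth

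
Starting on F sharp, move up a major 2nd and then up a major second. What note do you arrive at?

A#

A major second up from F# is G# (letter G, 2 semitones up).
A major second up from G# is A# (letter A, 2 semitones up).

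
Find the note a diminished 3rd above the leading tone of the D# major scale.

E

The leading tone of D# major is C##.
A diminished third (2 semitones) above C## lands on the letter E, giving E.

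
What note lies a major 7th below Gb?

Abb

A seventh below G lands on the letter A.
A major seventh spans 11 semitones, so Gb moves to pitch class 7. On the letter A that is Abb.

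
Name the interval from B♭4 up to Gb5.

minor sixth

Counting letters B–C–D–E–F–G gives a sixth.
Bb→Gb = 8 semitones, 1 narrower than the major sixth (9), so minor.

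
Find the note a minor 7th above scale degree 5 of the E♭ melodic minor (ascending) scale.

Ab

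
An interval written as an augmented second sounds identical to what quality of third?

An augmented second spans 3 semitones.
A third spanning 3 semitones is minor (the major third is 4).

minor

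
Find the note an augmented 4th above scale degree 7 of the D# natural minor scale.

Scale degree 7 of D# natural minor is C#.
An augmented fourth (6 semitones) above C# lands on the letter F, giving F##.

F##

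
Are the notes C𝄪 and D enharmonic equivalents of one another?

C## is pitch class 2; D is pitch class 2.
All spellings map to pitch class 2, so they are enharmonically equivalent.

Yes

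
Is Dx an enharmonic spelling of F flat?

D## = pitch class 4 and Fb = pitch class 4 — the same pitch class, so they are enharmonic equivalents.

Yes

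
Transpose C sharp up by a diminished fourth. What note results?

F

C up a perfect fourth is F, so the target letter is F.
From C#, a diminished fourth is 4 semitones up: F.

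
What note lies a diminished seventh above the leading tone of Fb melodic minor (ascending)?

The leading tone of Fb melodic minor (ascending) is Eb.
A diminished seventh (9 semitones) above Eb lands on the letter D, giving Dbb.

Dbb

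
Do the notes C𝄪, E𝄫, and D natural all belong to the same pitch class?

C## = pitch class 2 and Ebb = pitch class 2 and D = pitch class 2 — the same pitch class, so they are enharmonic equivalents.

Yes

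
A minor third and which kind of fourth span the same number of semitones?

A minor third spans 3 semitones.
A fourth spanning 3 semitones is doubly diminished (the perfect fourth is 5).

doubly diminished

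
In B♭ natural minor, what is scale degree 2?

Degree 2 takes the letter 1 step above B, which is C.
In natural minor, degree 2 sits 2 semitones above the tonic. Bb + 2 semitones is pitch class 0, spelled on C as C.

C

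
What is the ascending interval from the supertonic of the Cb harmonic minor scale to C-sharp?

augmented seventh

The supertonic of Cb harmonic minor is Db.
Db up to C#: letters D→C make it a seventh; 12 semitones makes it augmented.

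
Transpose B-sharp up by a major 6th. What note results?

G##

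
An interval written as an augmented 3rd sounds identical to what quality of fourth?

perfect

An augmented third spans 5 semitones.
A fourth spanning 5 semitones is perfect (the perfect fourth is 5).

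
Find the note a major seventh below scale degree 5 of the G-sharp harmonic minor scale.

E

Scale degree 5 of G# harmonic minor is D#.
A major seventh (11 semitones) below D# lands on the letter E, giving E.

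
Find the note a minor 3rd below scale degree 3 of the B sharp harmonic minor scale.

B#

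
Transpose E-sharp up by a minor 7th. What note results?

D#

E up a major seventh is D#, so the target letter is D.
From E#, a minor seventh is 10 semitones up: D#.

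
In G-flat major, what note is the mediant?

Bb

The Gb major scale runs Gb Ab Bb Cb Db Eb F.
Degree 3 is Bb.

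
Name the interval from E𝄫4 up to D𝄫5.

Counting letters E–F–G–A–B–C–D gives a seventh.
Ebb→Dbb = 10 semitones, 1 narrower than the major seventh (11), so minor.

minor seventh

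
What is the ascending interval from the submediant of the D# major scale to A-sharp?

minor seventh

The submediant of D# major is B#.
B# up to A#: letters B→A make it a seventh; 10 semitones makes it minor.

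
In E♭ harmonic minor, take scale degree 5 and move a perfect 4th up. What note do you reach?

Scale degree 5 of Eb harmonic minor is Bb.
A perfect fourth (5 semitones) above Bb lands on the letter E, giving Eb.

Eb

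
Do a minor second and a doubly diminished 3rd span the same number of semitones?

Yes

A minor second spans 1 semitone; a doubly diminished third spans 1.
They are enharmonically equivalent.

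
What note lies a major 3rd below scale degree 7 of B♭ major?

Scale degree 7 of Bb major is A.
A major third (4 semitones) below A lands on the letter F, giving F.

F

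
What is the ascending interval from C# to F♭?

doubly diminished fourth

The letter names run C→F, a span of 3 letter steps, so the interval is some kind of fourth.
C# to Fb is 3 semitones. A perfect fourth is 5, so 3 makes it doubly diminished.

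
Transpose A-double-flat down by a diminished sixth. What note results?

C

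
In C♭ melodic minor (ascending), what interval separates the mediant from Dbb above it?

The mediant of Cb melodic minor (ascending) is Ebb.
Ebb up to Dbb: letters E→D make it a seventh; 10 semitones makes it minor.

minor seventh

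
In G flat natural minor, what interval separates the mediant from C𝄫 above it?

minor second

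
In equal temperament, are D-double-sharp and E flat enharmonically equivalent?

No

D## is pitch class 4; Eb is pitch class 3.
The pitch classes differ (4 vs. 3), so they are not enharmonic equivalents.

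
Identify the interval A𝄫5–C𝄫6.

minor third

The letter names run A→C, a span of 2 letter steps, so the interval is some kind of third.
Abb to Cbb is 3 semitones. A major third is 4, so 3 makes it minor.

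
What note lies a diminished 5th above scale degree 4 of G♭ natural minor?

Gbb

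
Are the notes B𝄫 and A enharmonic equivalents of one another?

Yes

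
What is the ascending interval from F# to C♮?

diminished fifth

Counting letters F–G–A–B–C gives a fifth.
F#→C = 6 semitones, 1 narrower than the perfect fifth (7), so diminished.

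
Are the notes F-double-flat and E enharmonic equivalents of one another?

No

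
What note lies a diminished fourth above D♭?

D up a perfect fourth is G, so the target letter is G.
From Db, a diminished fourth is 4 semitones up: Gbb.

Gbb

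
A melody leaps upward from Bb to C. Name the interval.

major second

Counting letters B–C gives a second.
Bb→C = 2 semitones, exactly the major second.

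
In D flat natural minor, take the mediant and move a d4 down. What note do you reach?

The mediant of Db natural minor is Fb.
A diminished fourth (4 semitones) below Fb lands on the letter C, giving C.

C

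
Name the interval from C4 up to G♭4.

diminished fifth

The letter names run C→G, a span of 4 letter steps, so the interval is some kind of fifth.
C to Gb is 6 semitones. A perfect fifth is 7, so 6 makes it diminished.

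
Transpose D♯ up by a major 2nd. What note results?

A second above D lands on the letter E.
A major second spans 2 semitones, so D# moves to pitch class 5. On the letter E that is E#.

E#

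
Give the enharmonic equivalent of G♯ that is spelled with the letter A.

Ab

G# is pitch class 8. The letter A alone is pitch class 9.
To reach pitch class 8 from A requires an offset of -1 semitone, i.e. flat: Ab.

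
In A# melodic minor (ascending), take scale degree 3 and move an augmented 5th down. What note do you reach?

F

Scale degree 3 of A# melodic minor (ascending) is C#.
An augmented fifth (8 semitones) below C# lands on the letter F, giving F.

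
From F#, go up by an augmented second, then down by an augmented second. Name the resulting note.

F#

An augmented second up from F# is G## (letter G, 3 semitones up).
An augmented second down from G## is F# (letter F, 3 semitones down).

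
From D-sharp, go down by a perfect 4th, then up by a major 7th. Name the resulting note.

A perfect fourth down from D# is A# (letter A, 5 semitones down).
A major seventh up from A# is G## (letter G, 11 semitones up).

G##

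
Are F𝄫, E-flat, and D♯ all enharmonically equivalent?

Yes

Fbb = pitch class 3 and Eb = pitch class 3 and D# = pitch class 3 — the same pitch class, so they are enharmonic equivalents.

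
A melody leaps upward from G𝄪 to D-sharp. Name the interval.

diminished fifth

Counting letters G–A–B–C–D gives a fifth.
G##→D# = 6 semitones, 1 narrower than the perfect fifth (7), so diminished.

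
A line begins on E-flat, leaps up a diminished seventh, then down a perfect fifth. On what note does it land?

A diminished seventh up from Eb is Dbb (letter D, 9 semitones up).
A perfect fifth down from Dbb is Gbb (letter G, 7 semitones down).

Gbb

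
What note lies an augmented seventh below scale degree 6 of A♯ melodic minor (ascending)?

G

Scale degree 6 of A# melodic minor (ascending) is F##.
An augmented seventh (12 semitones) below F## lands on the letter G, giving G.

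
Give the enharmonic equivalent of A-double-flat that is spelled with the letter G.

G

Plain G sits at the same pitch as Abb, so on the letter G the same pitch needs a natural: G.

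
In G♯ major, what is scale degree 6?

The G# major scale runs G# A# B# C# D# E# F##.
Degree 6 is E#.

E#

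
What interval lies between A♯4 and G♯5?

minor seventh

Counting letters A–B–C–D–E–F–G gives a seventh.
A#→G# = 10 semitones, 1 narrower than the major seventh (11), so minor.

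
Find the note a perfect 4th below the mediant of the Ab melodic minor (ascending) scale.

Gb

The mediant of Ab melodic minor (ascending) is Cb.
A perfect fourth (5 semitones) below Cb lands on the letter G, giving Gb.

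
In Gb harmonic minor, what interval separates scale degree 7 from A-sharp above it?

augmented third

Scale degree 7 of Gb harmonic minor is F.
F up to A#: letters F→A make it a third; 5 semitones makes it augmented.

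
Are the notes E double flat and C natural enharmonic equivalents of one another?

No

Two spellings are enharmonically equivalent only if they share a pitch class.
Here Ebb → 2, C → 0; 0 ≠ 2, so they are not.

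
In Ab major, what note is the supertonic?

Bb

Degree 2 takes the letter 1 step above A, which is B.
In major, degree 2 sits 2 semitones above the tonic. Ab + 2 semitones is pitch class 10, spelled on B as Bb.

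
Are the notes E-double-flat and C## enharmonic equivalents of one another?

Yes

Ebb = pitch class 2 and C## = pitch class 2 — the same pitch class, so they are enharmonic equivalents.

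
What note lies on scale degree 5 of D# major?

A#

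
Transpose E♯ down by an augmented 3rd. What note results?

A third below E lands on the letter C.
An augmented third spans 5 semitones, so E# moves to pitch class 0. On the letter C that is C.

C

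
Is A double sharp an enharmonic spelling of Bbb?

A## is pitch class 11; Bbb is pitch class 9.
The pitch classes differ (11 vs. 9), so they are not enharmonic equivalents.

No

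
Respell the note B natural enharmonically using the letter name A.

A##

B is pitch class 11. The letter A alone is pitch class 9.
To reach pitch class 11 from A requires an offset of +2 semitones, i.e. double sharp: A##.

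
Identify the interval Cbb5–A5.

doubly augmented sixth

The letter names run C→A, a span of 5 letter steps, so the interval is some kind of sixth.
Cbb to A is 11 semitones. A major sixth is 9, so 11 makes it doubly augmented.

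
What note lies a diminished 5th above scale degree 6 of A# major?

Scale degree 6 of A# major is F##.
A diminished fifth (6 semitones) above F## lands on the letter C, giving C#.

C#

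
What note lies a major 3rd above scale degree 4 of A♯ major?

F##

Scale degree 4 of A# major is D#.
A major third (4 semitones) above D# lands on the letter F, giving F##.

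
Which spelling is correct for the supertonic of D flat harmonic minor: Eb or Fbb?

Eb

Each scale degree takes a distinct letter name. Degree 2 of a scale on D must use the letter E.
Eb and Fbb are enharmonically the same pitch, but only Eb uses the letter E, so it is the correct spelling here.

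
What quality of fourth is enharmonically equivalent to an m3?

doubly diminished

A minor third spans 3 semitones.
A fourth spanning 3 semitones is doubly diminished (the perfect fourth is 5).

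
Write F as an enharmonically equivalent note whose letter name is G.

Gbb

F is pitch class 5. The letter G alone is pitch class 7.
To reach pitch class 5 from G requires an offset of -2 semitones, i.e. double flat: Gbb.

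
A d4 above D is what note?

Gb

A fourth above D lands on the letter G.
A diminished fourth spans 4 semitones, so D moves to pitch class 6. On the letter G that is Gb.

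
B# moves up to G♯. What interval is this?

The letter names run B→G, a span of 5 letter steps, so the interval is some kind of sixth.
B# to G# is 8 semitones. A major sixth is 9, so 8 makes it minor.

minor sixth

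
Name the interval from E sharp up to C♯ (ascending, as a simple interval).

minor sixth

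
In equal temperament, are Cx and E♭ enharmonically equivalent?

No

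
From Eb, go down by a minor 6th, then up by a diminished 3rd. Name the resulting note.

A minor sixth down from Eb is G (letter G, 8 semitones down).
A diminished third up from G is Bbb (letter B, 2 semitones up).

Bbb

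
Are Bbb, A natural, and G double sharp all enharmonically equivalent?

Yes

Bbb is pitch class 9; A is pitch class 9; G## is pitch class 9.
All spellings map to pitch class 9, so they are enharmonically equivalent.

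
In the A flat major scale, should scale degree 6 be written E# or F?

F

Each scale degree takes a distinct letter name. Degree 6 of a scale on A must use the letter F.
F and E# are enharmonically the same pitch, but only F uses the letter F, so it is the correct spelling here.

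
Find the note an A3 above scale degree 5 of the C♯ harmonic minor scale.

Scale degree 5 of C# harmonic minor is G#.
An augmented third (5 semitones) above G# lands on the letter B, giving B##.

B##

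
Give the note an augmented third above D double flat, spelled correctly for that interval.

D up a major third is F#, so the target letter is F.
From Dbb, an augmented third is 5 semitones up: F.

F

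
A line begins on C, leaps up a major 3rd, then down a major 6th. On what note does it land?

A major third up from C is E (letter E, 4 semitones up).
A major sixth down from E is G (letter G, 9 semitones down).

G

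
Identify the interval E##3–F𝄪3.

Counting letters E–F gives a second.
E##→F## = 1 semitone, 1 narrower than the major second (2), so minor.

minor second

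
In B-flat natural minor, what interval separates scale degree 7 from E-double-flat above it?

Scale degree 7 of Bb natural minor is Ab.
Ab up to Ebb: letters A→E make it a fifth; 6 semitones makes it diminished.

diminished fifth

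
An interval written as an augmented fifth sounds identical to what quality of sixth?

An augmented fifth spans 8 semitones.
A sixth spanning 8 semitones is minor (the major sixth is 9).

minor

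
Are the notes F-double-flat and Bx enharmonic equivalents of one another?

No

Fbb is pitch class 3; B## is pitch class 1.
The pitch classes differ (3 vs. 1), so they are not enharmonic equivalents.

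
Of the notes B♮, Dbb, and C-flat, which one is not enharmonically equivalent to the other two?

In 12-tone equal temperament, enharmonic equivalents share a pitch class. B is pitch class 11; Dbb is pitch class 0; Cb is pitch class 11.
B and Cb share pitch class 11, while Dbb is pitch class 0.

Dbb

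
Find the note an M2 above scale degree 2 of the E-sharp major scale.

G##

Scale degree 2 of E# major is F##.
A major second (2 semitones) above F## lands on the letter G, giving G##.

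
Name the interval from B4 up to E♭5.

Counting letters B–C–D–E gives a fourth.
B→Eb = 4 semitones, 1 narrower than the perfect fourth (5), so diminished.

diminished fourth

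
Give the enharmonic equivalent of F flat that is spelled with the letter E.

Fb is pitch class 4. The letter E alone is pitch class 4.
Pitch class 4 on E needs no accidental: E.

E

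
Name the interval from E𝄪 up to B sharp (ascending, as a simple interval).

The letter names run E→B, a span of 4 letter steps, so the interval is some kind of fifth.
E## to B# is 6 semitones. A perfect fifth is 7, so 6 makes it diminished.

diminished fifth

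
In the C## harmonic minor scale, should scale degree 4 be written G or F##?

F##

Each scale degree takes a distinct letter name. Degree 4 of a scale on C must use the letter F.
F## and G are enharmonically the same pitch, but only F## uses the letter F, so it is the correct spelling here.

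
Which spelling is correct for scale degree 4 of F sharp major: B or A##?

Each scale degree takes a distinct letter name. Degree 4 of a scale on F must use the letter B.
B and A## are enharmonically the same pitch, but only B uses the letter B, so it is the correct spelling here.

B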